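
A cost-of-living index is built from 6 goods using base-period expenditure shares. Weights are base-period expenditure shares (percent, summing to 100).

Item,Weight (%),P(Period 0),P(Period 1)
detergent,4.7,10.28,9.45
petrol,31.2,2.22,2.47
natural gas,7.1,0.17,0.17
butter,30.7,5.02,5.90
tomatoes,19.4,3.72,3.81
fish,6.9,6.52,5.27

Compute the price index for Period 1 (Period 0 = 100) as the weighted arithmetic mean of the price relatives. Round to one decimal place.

107.7

detergent: 4.7 × (9.45/10.28) = 4.7 × 0.919261 = 4.3205
petrol: 31.2 × (2.47/2.22) = 31.2 × 1.112613 = 34.7135
natural gas: 7.1 × (0.17/0.17) = 7.1 × 1.000000 = 7.1000
butter: 30.7 × (5.90/5.02) = 30.7 × 1.175299 = 36.0817
tomatoes: 19.4 × (3.81/3.72) = 19.4 × 1.024194 = 19.8694
fish: 6.9 × (5.27/6.52) = 6.9 × 0.808282 = 5.5771
Index = Σ wᵢ·(p₁ᵢ/p₀ᵢ) = 4.3205 + 34.7135 + 7.1000 + 36.0817 + 19.8694 + 5.5771 = 107.6622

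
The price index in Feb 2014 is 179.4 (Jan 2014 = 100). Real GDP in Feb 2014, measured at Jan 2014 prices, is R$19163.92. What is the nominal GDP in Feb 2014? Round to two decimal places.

34380.07

Nominal = Real × (Index/100) = 19163.92 × (179.4/100)
        = 19163.92 × 1.794 = 34380.0725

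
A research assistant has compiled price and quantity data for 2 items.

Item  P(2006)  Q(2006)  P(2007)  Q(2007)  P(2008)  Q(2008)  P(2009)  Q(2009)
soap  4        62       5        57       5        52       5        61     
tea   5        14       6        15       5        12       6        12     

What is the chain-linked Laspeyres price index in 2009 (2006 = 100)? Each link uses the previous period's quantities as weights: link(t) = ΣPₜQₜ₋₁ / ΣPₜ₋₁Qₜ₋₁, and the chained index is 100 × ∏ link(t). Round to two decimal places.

Link 2006→2007:
ΣP(2007)Q(2006) = 5×62 + 6×14 = 310 + 84 = 394
ΣP(2006)Q(2006) = 4×62 + 5×14 = 248 + 70 = 318
link = 394/318 = 1.238994
Link 2007→2008:
ΣP(2008)Q(2007) = 5×57 + 5×15 = 285 + 75 = 360
ΣP(2007)Q(2007) = 5×57 + 6×15 = 285 + 90 = 375
link = 360/375 = 0.960000
Link 2008→2009:
ΣP(2009)Q(2008) = 5×52 + 6×12 = 260 + 72 = 332
ΣP(2008)Q(2008) = 5×52 + 5×12 = 260 + 60 = 320
link = 332/320 = 1.037500
Chained index = 100 × 1.238994 × 0.960000 × 1.037500 = 123.4038

123.40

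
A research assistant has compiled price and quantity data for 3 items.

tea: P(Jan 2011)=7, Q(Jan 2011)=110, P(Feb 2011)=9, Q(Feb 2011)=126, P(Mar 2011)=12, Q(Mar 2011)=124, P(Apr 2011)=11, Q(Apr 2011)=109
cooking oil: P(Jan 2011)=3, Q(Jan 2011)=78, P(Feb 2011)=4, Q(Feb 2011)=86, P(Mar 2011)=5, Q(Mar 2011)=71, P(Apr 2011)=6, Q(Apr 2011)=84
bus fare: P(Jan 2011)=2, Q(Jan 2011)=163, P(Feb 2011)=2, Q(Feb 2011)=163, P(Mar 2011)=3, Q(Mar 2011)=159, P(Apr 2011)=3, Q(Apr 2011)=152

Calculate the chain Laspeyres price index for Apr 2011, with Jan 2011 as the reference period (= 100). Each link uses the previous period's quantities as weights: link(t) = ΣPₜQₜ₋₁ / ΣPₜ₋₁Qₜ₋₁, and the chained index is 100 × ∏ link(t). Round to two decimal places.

161.18

Link Jan 2011→Feb 2011:
ΣP(Feb 2011)Q(Jan 2011) = 9×110 + 4×78 + 2×163 = 990 + 312 + 326 = 1628
ΣP(Jan 2011)Q(Jan 2011) = 7×110 + 3×78 + 2×163 = 770 + 234 + 326 = 1330
link = 1628/1330 = 1.224060
Link Feb 2011→Mar 2011:
ΣP(Mar 2011)Q(Feb 2011) = 12×126 + 5×86 + 3×163 = 1512 + 430 + 489 = 2431
ΣP(Feb 2011)Q(Feb 2011) = 9×126 + 4×86 + 2×163 = 1134 + 344 + 326 = 1804
link = 2431/1804 = 1.347561
Link Mar 2011→Apr 2011:
ΣP(Apr 2011)Q(Mar 2011) = 11×124 + 6×71 + 3×159 = 1364 + 426 + 477 = 2267
ΣP(Mar 2011)Q(Mar 2011) = 12×124 + 5×71 + 3×159 = 1488 + 355 + 477 = 2320
link = 2267/2320 = 0.977155
Chained index = 100 × 1.224060 × 1.347561 × 0.977155 = 161.1813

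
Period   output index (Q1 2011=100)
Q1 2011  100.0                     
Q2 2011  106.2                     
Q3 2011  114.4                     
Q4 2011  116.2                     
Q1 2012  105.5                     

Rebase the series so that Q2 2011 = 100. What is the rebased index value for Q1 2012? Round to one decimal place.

Rebased(Q1 2012) = 105.5 / 106.2 × 100 = 99.3409

99.3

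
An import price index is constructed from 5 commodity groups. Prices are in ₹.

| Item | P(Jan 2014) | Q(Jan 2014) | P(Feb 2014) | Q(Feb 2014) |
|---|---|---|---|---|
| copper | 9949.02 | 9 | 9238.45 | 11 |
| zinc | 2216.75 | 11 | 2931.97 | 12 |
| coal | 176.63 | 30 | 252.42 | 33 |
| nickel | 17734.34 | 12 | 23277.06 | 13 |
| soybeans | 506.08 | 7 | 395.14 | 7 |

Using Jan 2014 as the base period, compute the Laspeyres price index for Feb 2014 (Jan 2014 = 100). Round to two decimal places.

120.71

Laspeyres price index uses base-period quantities as weights.
ΣP(Feb 2014)·Q(Jan 2014) = 9238.45×9 + 2931.97×11 + 252.42×30 + 23277.06×12 + 395.14×7 = 83146.05 + 32251.67 + 7572.6 + 279324.72 + 2765.98 = 405061.02
ΣP(Jan 2014)·Q(Jan 2014) = 9949.02×9 + 2216.75×11 + 176.63×30 + 17734.34×12 + 506.08×7 = 89541.18 + 24384.25 + 5298.9 + 212812.08 + 3542.56 = 335578.97
Index = 405061.02 / 335578.97 × 100 = 120.7051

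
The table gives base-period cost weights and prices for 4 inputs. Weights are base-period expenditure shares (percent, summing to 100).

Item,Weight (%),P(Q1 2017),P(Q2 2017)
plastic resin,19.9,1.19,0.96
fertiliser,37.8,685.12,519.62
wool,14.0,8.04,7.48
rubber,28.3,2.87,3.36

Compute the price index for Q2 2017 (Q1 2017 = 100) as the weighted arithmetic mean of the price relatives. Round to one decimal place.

plastic resin: 19.9 × (0.96/1.19) = 19.9 × 0.806723 = 16.0538
fertiliser: 37.8 × (519.62/685.12) = 37.8 × 0.758436 = 28.6689
wool: 14.0 × (7.48/8.04) = 14.0 × 0.930348 = 13.0249
rubber: 28.3 × (3.36/2.87) = 28.3 × 1.170732 = 33.1317
Index = Σ wᵢ·(p₁ᵢ/p₀ᵢ) = 16.0538 + 28.6689 + 13.0249 + 33.1317 = 90.8793

90.9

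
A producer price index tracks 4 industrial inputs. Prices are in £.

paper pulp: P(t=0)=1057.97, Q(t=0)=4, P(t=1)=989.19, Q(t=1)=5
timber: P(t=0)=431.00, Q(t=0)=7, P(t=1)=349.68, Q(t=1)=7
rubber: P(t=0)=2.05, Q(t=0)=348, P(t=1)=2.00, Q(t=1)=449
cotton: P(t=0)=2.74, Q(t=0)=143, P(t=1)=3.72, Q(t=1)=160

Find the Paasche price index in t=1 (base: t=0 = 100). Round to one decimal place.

Paasche price index uses current-period quantities as weights.
ΣP(t=1)·Q(t=1) = 989.19×5 + 349.68×7 + 2.00×449 + 3.72×160 = 4945.95 + 2447.76 + 898 + 595.2 = 8886.91
ΣP(t=0)·Q(t=1) = 1057.97×5 + 431.00×7 + 2.05×449 + 2.74×160 = 5289.85 + 3017 + 920.45 + 438.4 = 9665.7
Index = 8886.91 / 9665.7 × 100 = 91.9427

91.9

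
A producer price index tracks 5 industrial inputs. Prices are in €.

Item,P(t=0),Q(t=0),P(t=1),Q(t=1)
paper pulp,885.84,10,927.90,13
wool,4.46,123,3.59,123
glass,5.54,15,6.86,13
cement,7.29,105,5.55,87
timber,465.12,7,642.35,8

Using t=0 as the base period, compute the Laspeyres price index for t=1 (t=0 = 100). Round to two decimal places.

110.30

Laspeyres price index uses base-period quantities as weights.
ΣP(t=1)·Q(t=0) = 927.90×10 + 3.59×123 + 6.86×15 + 5.55×105 + 642.35×7 = 9279 + 441.57 + 102.9 + 582.75 + 4496.45 = 14902.67
ΣP(t=0)·Q(t=0) = 885.84×10 + 4.46×123 + 5.54×15 + 7.29×105 + 465.12×7 = 8858.4 + 548.58 + 83.1 + 765.45 + 3255.84 = 13511.37
Index = 14902.67 / 13511.37 × 100 = 110.2973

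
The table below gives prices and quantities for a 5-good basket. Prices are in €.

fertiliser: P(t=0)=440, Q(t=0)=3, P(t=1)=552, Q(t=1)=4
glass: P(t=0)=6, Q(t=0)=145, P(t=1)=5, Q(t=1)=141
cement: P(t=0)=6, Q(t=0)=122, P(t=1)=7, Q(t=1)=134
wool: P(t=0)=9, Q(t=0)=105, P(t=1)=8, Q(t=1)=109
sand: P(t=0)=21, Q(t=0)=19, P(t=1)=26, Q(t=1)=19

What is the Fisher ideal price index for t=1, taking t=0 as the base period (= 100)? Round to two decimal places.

Laspeyres component (base-period weights):
ΣP(t=1)Q(t=0) = 552×3 + 5×145 + 7×122 + 8×105 + 26×19 = 1656 + 725 + 854 + 840 + 494 = 4569
ΣP(t=0)Q(t=0) = 440×3 + 6×145 + 6×122 + 9×105 + 21×19 = 1320 + 870 + 732 + 945 + 399 = 4266
L = 4569 / 4266 × 100 = 107.1027
Paasche component (current-period weights):
ΣP(t=1)Q(t=1) = 552×4 + 5×141 + 7×134 + 8×109 + 26×19 = 2208 + 705 + 938 + 872 + 494 = 5217
ΣP(t=0)Q(t=1) = 440×4 + 6×141 + 6×134 + 9×109 + 21×19 = 1760 + 846 + 804 + 981 + 399 = 4790
P = 5217 / 4790 × 100 = 108.9144
Fisher = √(L × P) = √(107.1027 × 108.9144) = 108.0047

108.00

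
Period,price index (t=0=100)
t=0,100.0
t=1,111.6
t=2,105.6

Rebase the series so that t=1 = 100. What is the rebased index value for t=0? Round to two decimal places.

89.61

Rebased(t=0) = 100.0 / 111.6 × 100 = 89.6057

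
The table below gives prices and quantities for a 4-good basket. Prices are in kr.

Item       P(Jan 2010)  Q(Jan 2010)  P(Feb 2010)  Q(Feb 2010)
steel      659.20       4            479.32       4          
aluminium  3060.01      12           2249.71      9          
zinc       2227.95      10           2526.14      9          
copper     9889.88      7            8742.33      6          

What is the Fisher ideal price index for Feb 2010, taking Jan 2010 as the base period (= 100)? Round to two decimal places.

88.51

Laspeyres component (base-period weights):
ΣP(Feb 2010)Q(Jan 2010) = 479.32×4 + 2249.71×12 + 2526.14×10 + 8742.33×7 = 1917.28 + 26996.52 + 25261.4 + 61196.31 = 115371.51
ΣP(Jan 2010)Q(Jan 2010) = 659.20×4 + 3060.01×12 + 2227.95×10 + 9889.88×7 = 2636.8 + 36720.12 + 22279.5 + 69229.16 = 130865.58
L = 115371.51 / 130865.58 × 100 = 88.1603
Paasche component (current-period weights):
ΣP(Feb 2010)Q(Feb 2010) = 479.32×4 + 2249.71×9 + 2526.14×9 + 8742.33×6 = 1917.28 + 20247.39 + 22735.26 + 52453.98 = 97353.91
ΣP(Jan 2010)Q(Feb 2010) = 659.20×4 + 3060.01×9 + 2227.95×9 + 9889.88×6 = 2636.8 + 27540.09 + 20051.55 + 59339.28 = 109567.72
P = 97353.91 / 109567.72 × 100 = 88.8527
Fisher = √(L × P) = √(88.1603 × 88.8527) = 88.5058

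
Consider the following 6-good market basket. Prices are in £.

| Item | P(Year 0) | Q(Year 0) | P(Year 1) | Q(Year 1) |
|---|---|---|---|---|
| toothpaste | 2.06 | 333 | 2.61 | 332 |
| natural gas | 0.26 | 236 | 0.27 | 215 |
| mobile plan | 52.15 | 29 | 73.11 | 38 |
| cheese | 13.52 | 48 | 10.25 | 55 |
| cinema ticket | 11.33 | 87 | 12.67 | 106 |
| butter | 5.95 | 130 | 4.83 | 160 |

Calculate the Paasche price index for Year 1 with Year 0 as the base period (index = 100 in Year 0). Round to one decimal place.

Paasche price index uses current-period quantities as weights.
ΣP(Year 1)·Q(Year 1) = 2.61×332 + 0.27×215 + 73.11×38 + 10.25×55 + 12.67×106 + 4.83×160 = 866.52 + 58.05 + 2778.18 + 563.75 + 1343.02 + 772.8 = 6382.32
ΣP(Year 0)·Q(Year 1) = 2.06×332 + 0.26×215 + 52.15×38 + 13.52×55 + 11.33×106 + 5.95×160 = 683.92 + 55.9 + 1981.7 + 743.6 + 1200.98 + 952 = 5618.1
Index = 6382.32 / 5618.1 × 100 = 113.6028

113.6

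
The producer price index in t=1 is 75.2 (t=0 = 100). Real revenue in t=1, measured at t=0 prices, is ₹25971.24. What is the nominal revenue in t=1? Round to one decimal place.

Nominal = Real × (Index/100) = 25971.24 × (75.2/100)
        = 25971.24 × 0.752 = 19530.3725

19530.4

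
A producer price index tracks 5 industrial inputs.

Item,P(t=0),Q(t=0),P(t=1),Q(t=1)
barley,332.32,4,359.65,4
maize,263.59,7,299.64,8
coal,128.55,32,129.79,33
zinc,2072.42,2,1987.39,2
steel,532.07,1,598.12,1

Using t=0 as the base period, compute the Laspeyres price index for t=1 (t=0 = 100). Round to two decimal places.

Laspeyres price index uses base-period quantities as weights.
ΣP(t=1)·Q(t=0) = 359.65×4 + 299.64×7 + 129.79×32 + 1987.39×2 + 598.12×1 = 1438.6 + 2097.48 + 4153.28 + 3974.78 + 598.12 = 12262.26
ΣP(t=0)·Q(t=0) = 332.32×4 + 263.59×7 + 128.55×32 + 2072.42×2 + 532.07×1 = 1329.28 + 1845.13 + 4113.6 + 4144.84 + 532.07 = 11964.92
Index = 12262.26 / 11964.92 × 100 = 102.4851

102.49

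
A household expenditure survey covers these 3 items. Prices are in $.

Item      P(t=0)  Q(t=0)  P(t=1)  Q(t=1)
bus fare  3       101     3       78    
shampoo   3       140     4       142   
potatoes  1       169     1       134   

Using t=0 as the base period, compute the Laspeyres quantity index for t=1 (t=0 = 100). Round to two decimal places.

89.01

Laspeyres quantity index uses base-period prices as weights.
ΣP(t=0)·Q(t=1) = 3×78 + 3×142 + 1×134 = 234 + 426 + 134 = 794
ΣP(t=0)·Q(t=0) = 3×101 + 3×140 + 1×169 = 303 + 420 + 169 = 892
Index = 794 / 892 × 100 = 89.0135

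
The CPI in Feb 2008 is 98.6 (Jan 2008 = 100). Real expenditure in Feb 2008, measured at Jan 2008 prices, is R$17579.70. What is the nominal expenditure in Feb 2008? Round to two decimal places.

Nominal = Real × (Index/100) = 17579.70 × (98.6/100)
        = 17579.70 × 0.986 = 17333.5842

17333.58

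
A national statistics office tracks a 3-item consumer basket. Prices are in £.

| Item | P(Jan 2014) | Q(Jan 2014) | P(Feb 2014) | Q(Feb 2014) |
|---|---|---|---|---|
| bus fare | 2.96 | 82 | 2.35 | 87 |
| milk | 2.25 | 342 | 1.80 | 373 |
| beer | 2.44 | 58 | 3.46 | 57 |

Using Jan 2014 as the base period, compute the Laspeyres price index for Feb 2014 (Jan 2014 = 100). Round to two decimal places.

Laspeyres price index uses base-period quantities as weights.
ΣP(Feb 2014)·Q(Jan 2014) = 2.35×82 + 1.80×342 + 3.46×58 = 192.7 + 615.6 + 200.68 = 1008.98
ΣP(Jan 2014)·Q(Jan 2014) = 2.96×82 + 2.25×342 + 2.44×58 = 242.72 + 769.5 + 141.52 = 1153.74
Index = 1008.98 / 1153.74 × 100 = 87.4530

87.45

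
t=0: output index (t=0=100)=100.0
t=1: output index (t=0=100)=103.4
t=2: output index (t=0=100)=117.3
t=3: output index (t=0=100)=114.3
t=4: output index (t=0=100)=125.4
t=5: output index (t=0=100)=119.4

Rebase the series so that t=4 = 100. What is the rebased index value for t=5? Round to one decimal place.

Rebased(t=5) = 119.4 / 125.4 × 100 = 95.2153

95.2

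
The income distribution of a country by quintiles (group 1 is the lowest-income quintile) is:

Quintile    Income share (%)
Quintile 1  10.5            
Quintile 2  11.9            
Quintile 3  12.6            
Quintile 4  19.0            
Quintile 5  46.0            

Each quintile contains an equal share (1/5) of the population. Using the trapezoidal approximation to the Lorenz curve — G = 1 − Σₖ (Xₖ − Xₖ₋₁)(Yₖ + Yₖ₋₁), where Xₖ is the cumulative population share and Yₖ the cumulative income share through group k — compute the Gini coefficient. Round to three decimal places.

0.312

Cumulative income shares Yₖ: 0.1050, 0.2240, 0.3500, 0.5400, 1.0000
Σ (Xₖ−Xₖ₋₁)(Yₖ+Yₖ₋₁) = (1/5)(0.1050+0.0000) + (1/5)(0.2240+0.1050) + (1/5)(0.3500+0.2240) + (1/5)(0.5400+0.3500) + (1/5)(1.0000+0.5400)
  = 0.0210 + 0.0658 + 0.1148 + 0.1780 + 0.3080 = 0.6876
G = 1 − 0.6876 = 0.3124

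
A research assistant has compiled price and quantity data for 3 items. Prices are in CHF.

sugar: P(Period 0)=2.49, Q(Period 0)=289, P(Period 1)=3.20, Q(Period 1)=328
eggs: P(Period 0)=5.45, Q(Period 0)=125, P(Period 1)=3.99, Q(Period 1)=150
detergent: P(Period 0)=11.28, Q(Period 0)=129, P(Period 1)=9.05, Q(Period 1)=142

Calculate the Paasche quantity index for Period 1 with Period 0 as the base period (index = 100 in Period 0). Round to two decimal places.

113.21

Paasche quantity index uses current-period prices as weights.
ΣP(Period 1)·Q(Period 1) = 3.20×328 + 3.99×150 + 9.05×142 = 1049.6 + 598.5 + 1285.1 = 2933.2
ΣP(Period 1)·Q(Period 0) = 3.20×289 + 3.99×125 + 9.05×129 = 924.8 + 498.75 + 1167.45 = 2591
Index = 2933.2 / 2591 × 100 = 113.2073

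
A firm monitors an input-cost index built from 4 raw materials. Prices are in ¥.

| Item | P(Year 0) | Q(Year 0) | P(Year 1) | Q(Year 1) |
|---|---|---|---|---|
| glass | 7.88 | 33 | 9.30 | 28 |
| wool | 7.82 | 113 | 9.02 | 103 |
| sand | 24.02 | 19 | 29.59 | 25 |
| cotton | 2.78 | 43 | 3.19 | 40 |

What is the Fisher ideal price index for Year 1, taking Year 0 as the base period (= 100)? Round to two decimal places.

Laspeyres component (base-period weights):
ΣP(Year 1)Q(Year 0) = 9.30×33 + 9.02×113 + 29.59×19 + 3.19×43 = 306.9 + 1019.26 + 562.21 + 137.17 = 2025.54
ΣP(Year 0)Q(Year 0) = 7.88×33 + 7.82×113 + 24.02×19 + 2.78×43 = 260.04 + 883.66 + 456.38 + 119.54 = 1719.62
L = 2025.54 / 1719.62 × 100 = 117.7900
Paasche component (current-period weights):
ΣP(Year 1)Q(Year 1) = 9.30×28 + 9.02×103 + 29.59×25 + 3.19×40 = 260.4 + 929.06 + 739.75 + 127.6 = 2056.81
ΣP(Year 0)Q(Year 1) = 7.88×28 + 7.82×103 + 24.02×25 + 2.78×40 = 220.64 + 805.46 + 600.5 + 111.2 = 1737.8
P = 2056.81 / 1737.8 × 100 = 118.3571
Fisher = √(L × P) = √(117.7900 × 118.3571) = 118.0732

118.07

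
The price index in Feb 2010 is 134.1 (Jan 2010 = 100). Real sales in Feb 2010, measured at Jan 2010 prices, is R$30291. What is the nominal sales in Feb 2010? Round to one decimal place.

40620.2

Nominal = Real × (Index/100) = 30291 × (134.1/100)
        = 30291 × 1.341 = 40620.2310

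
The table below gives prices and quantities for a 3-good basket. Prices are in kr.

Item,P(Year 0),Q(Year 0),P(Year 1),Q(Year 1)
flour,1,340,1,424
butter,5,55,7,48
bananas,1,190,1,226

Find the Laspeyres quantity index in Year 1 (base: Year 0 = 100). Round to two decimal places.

Laspeyres quantity index uses base-period prices as weights.
ΣP(Year 0)·Q(Year 1) = 1×424 + 5×48 + 1×226 = 424 + 240 + 226 = 890
ΣP(Year 0)·Q(Year 0) = 1×340 + 5×55 + 1×190 = 340 + 275 + 190 = 805
Index = 890 / 805 × 100 = 110.5590

110.56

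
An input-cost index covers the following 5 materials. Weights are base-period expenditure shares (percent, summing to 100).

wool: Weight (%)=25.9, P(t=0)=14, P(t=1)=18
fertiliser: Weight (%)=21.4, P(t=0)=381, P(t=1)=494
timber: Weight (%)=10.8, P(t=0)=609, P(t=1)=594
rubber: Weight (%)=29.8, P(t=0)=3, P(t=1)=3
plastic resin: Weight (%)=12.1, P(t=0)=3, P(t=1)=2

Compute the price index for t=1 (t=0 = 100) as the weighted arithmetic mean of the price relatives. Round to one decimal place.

109.4

wool: 25.9 × (18/14) = 25.9 × 1.285714 = 33.3000
fertiliser: 21.4 × (494/381) = 21.4 × 1.296588 = 27.7470
timber: 10.8 × (594/609) = 10.8 × 0.975369 = 10.5340
rubber: 29.8 × (3/3) = 29.8 × 1.000000 = 29.8000
plastic resin: 12.1 × (2/3) = 12.1 × 0.666667 = 8.0667
Index = Σ wᵢ·(p₁ᵢ/p₀ᵢ) = 33.3000 + 27.7470 + 10.5340 + 29.8000 + 8.0667 = 109.4476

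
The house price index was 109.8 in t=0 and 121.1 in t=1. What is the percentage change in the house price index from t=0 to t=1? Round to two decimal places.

10.29%

Change = (121.1 − 109.8) / 109.8 × 100
       = 11.3 / 109.8 × 100 = 10.2914%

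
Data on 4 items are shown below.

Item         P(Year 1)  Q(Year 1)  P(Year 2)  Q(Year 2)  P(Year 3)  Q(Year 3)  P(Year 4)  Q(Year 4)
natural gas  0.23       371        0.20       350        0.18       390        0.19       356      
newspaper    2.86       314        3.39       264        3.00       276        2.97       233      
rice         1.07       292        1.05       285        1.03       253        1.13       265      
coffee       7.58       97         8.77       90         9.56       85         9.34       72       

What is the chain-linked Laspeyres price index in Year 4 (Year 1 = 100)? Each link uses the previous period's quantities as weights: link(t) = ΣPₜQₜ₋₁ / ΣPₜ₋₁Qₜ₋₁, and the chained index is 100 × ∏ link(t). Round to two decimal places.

Link Year 1→Year 2:
ΣP(Year 2)Q(Year 1) = 0.20×371 + 3.39×314 + 1.05×292 + 8.77×97 = 74.2 + 1064.46 + 306.6 + 850.69 = 2295.95
ΣP(Year 1)Q(Year 1) = 0.23×371 + 2.86×314 + 1.07×292 + 7.58×97 = 85.33 + 898.04 + 312.44 + 735.26 = 2031.07
link = 2295.95/2031.07 = 1.130414
Link Year 2→Year 3:
ΣP(Year 3)Q(Year 2) = 0.18×350 + 3.00×264 + 1.03×285 + 9.56×90 = 63 + 792 + 293.55 + 860.4 = 2008.95
ΣP(Year 2)Q(Year 2) = 0.20×350 + 3.39×264 + 1.05×285 + 8.77×90 = 70 + 894.96 + 299.25 + 789.3 = 2053.51
link = 2008.95/2053.51 = 0.978301
Link Year 3→Year 4:
ΣP(Year 4)Q(Year 3) = 0.19×390 + 2.97×276 + 1.13×253 + 9.34×85 = 74.1 + 819.72 + 285.89 + 793.9 = 1973.61
ΣP(Year 3)Q(Year 3) = 0.18×390 + 3.00×276 + 1.03×253 + 9.56×85 = 70.2 + 828 + 260.59 + 812.6 = 1971.39
link = 1973.61/1971.39 = 1.001126
Chained index = 100 × 1.130414 × 0.978301 × 1.001126 = 110.7130

110.71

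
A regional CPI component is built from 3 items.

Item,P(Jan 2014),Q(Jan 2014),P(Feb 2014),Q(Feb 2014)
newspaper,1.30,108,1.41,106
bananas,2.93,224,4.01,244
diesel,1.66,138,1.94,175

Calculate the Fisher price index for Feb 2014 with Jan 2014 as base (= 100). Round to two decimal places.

128.43

Laspeyres component (base-period weights):
ΣP(Feb 2014)Q(Jan 2014) = 1.41×108 + 4.01×224 + 1.94×138 = 152.28 + 898.24 + 267.72 = 1318.24
ΣP(Jan 2014)Q(Jan 2014) = 1.30×108 + 2.93×224 + 1.66×138 = 140.4 + 656.32 + 229.08 = 1025.8
L = 1318.24 / 1025.8 × 100 = 128.5085
Paasche component (current-period weights):
ΣP(Feb 2014)Q(Feb 2014) = 1.41×106 + 4.01×244 + 1.94×175 = 149.46 + 978.44 + 339.5 = 1467.4
ΣP(Jan 2014)Q(Feb 2014) = 1.30×106 + 2.93×244 + 1.66×175 = 137.8 + 714.92 + 290.5 = 1143.22
P = 1467.4 / 1143.22 × 100 = 128.3567
Fisher = √(L × P) = √(128.5085 × 128.3567) = 128.4326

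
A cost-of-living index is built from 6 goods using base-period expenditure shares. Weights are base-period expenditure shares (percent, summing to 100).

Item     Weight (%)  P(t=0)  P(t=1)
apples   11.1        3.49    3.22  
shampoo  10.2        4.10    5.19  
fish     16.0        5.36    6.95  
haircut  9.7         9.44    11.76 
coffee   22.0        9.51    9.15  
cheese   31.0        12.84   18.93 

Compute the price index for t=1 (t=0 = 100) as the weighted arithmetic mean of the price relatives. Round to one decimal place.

122.9

apples: 11.1 × (3.22/3.49) = 11.1 × 0.922636 = 10.2413
shampoo: 10.2 × (5.19/4.10) = 10.2 × 1.265854 = 12.9117
fish: 16.0 × (6.95/5.36) = 16.0 × 1.296642 = 20.7463
haircut: 9.7 × (11.76/9.44) = 9.7 × 1.245763 = 12.0839
coffee: 22.0 × (9.15/9.51) = 22.0 × 0.962145 = 21.1672
cheese: 31.0 × (18.93/12.84) = 31.0 × 1.474299 = 45.7033
Index = Σ wᵢ·(p₁ᵢ/p₀ᵢ) = 10.2413 + 12.9117 + 20.7463 + 12.0839 + 21.1672 + 45.7033 = 122.8536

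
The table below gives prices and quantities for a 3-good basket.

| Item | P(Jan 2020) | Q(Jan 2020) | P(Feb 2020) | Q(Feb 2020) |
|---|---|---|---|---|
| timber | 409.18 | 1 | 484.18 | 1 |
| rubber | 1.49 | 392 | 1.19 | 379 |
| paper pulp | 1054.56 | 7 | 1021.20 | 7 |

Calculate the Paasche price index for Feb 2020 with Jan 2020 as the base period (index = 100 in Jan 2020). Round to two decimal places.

Paasche price index uses current-period quantities as weights.
ΣP(Feb 2020)·Q(Feb 2020) = 484.18×1 + 1.19×379 + 1021.20×7 = 484.18 + 451.01 + 7148.4 = 8083.59
ΣP(Jan 2020)·Q(Feb 2020) = 409.18×1 + 1.49×379 + 1054.56×7 = 409.18 + 564.71 + 7381.92 = 8355.81
Index = 8083.59 / 8355.81 × 100 = 96.7421

96.74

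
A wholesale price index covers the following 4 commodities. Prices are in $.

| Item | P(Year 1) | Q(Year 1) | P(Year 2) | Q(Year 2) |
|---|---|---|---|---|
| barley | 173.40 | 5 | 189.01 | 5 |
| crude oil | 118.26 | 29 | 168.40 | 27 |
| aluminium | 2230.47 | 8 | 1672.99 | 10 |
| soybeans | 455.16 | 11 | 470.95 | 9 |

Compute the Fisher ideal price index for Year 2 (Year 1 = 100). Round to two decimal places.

Laspeyres component (base-period weights):
ΣP(Year 2)Q(Year 1) = 189.01×5 + 168.40×29 + 1672.99×8 + 470.95×11 = 945.05 + 4883.6 + 13383.92 + 5180.45 = 24393.02
ΣP(Year 1)Q(Year 1) = 173.40×5 + 118.26×29 + 2230.47×8 + 455.16×11 = 867 + 3429.54 + 17843.76 + 5006.76 = 27147.06
L = 24393.02 / 27147.06 × 100 = 89.8551
Paasche component (current-period weights):
ΣP(Year 2)Q(Year 2) = 189.01×5 + 168.40×27 + 1672.99×10 + 470.95×9 = 945.05 + 4546.8 + 16729.9 + 4238.55 = 26460.3
ΣP(Year 1)Q(Year 2) = 173.40×5 + 118.26×27 + 2230.47×10 + 455.16×9 = 867 + 3193.02 + 22304.7 + 4096.44 = 30461.16
P = 26460.3 / 30461.16 × 100 = 86.8657
Fisher = √(L × P) = √(89.8551 × 86.8657) = 88.3478

88.35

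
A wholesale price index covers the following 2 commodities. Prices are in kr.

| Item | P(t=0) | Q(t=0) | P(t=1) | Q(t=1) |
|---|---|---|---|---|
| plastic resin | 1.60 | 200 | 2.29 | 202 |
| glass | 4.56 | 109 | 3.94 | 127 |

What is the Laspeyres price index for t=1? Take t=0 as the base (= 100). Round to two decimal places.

108.62

Laspeyres price index uses base-period quantities as weights.
ΣP(t=1)·Q(t=0) = 2.29×200 + 3.94×109 = 458 + 429.46 = 887.46
ΣP(t=0)·Q(t=0) = 1.60×200 + 4.56×109 = 320 + 497.04 = 817.04
Index = 887.46 / 817.04 × 100 = 108.6189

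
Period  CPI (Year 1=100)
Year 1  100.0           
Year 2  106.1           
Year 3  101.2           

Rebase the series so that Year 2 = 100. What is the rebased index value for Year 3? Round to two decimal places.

Rebased(Year 3) = 101.2 / 106.1 × 100 = 95.3817

95.38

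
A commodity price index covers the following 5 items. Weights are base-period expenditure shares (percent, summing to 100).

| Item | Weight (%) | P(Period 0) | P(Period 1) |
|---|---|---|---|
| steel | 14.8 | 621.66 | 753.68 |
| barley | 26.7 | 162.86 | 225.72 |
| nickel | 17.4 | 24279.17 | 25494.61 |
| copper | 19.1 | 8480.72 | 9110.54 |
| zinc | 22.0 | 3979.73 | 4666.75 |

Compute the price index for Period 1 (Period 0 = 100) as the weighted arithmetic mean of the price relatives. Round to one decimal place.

steel: 14.8 × (753.68/621.66) = 14.8 × 1.212367 = 17.9430
barley: 26.7 × (225.72/162.86) = 26.7 × 1.385976 = 37.0056
nickel: 17.4 × (25494.61/24279.17) = 17.4 × 1.050061 = 18.2711
copper: 19.1 × (9110.54/8480.72) = 19.1 × 1.074265 = 20.5185
zinc: 22.0 × (4666.75/3979.73) = 22.0 × 1.172630 = 25.7979
Index = Σ wᵢ·(p₁ᵢ/p₀ᵢ) = 17.9430 + 37.0056 + 18.2711 + 20.5185 + 25.7979 = 119.5360

119.5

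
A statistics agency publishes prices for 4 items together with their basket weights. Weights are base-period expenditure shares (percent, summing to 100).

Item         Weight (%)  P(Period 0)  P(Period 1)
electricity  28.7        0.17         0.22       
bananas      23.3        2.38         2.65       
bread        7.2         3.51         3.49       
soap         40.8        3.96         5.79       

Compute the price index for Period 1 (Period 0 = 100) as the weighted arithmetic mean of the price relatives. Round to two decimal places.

129.90

electricity: 28.7 × (0.22/0.17) = 28.7 × 1.294118 = 37.1412
bananas: 23.3 × (2.65/2.38) = 23.3 × 1.113445 = 25.9433
bread: 7.2 × (3.49/3.51) = 7.2 × 0.994302 = 7.1590
soap: 40.8 × (5.79/3.96) = 40.8 × 1.462121 = 59.6545
Index = Σ wᵢ·(p₁ᵢ/p₀ᵢ) = 37.1412 + 25.9433 + 7.1590 + 59.6545 = 129.8980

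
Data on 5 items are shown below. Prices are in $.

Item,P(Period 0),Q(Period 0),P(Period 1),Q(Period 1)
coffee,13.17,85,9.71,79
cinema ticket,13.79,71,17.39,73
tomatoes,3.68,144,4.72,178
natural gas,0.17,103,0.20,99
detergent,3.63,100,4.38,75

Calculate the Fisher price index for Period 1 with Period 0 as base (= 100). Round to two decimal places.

Laspeyres component (base-period weights):
ΣP(Period 1)Q(Period 0) = 9.71×85 + 17.39×71 + 4.72×144 + 0.20×103 + 4.38×100 = 825.35 + 1234.69 + 679.68 + 20.6 + 438 = 3198.32
ΣP(Period 0)Q(Period 0) = 13.17×85 + 13.79×71 + 3.68×144 + 0.17×103 + 3.63×100 = 1119.45 + 979.09 + 529.92 + 17.51 + 363 = 3008.97
L = 3198.32 / 3008.97 × 100 = 106.2929
Paasche component (current-period weights):
ΣP(Period 1)Q(Period 1) = 9.71×79 + 17.39×73 + 4.72×178 + 0.20×99 + 4.38×75 = 767.09 + 1269.47 + 840.16 + 19.8 + 328.5 = 3225.02
ΣP(Period 0)Q(Period 1) = 13.17×79 + 13.79×73 + 3.68×178 + 0.17×99 + 3.63×75 = 1040.43 + 1006.67 + 655.04 + 16.83 + 272.25 = 2991.22
P = 3225.02 / 2991.22 × 100 = 107.8162
Fisher = √(L × P) = √(106.2929 × 107.8162) = 107.0518

107.05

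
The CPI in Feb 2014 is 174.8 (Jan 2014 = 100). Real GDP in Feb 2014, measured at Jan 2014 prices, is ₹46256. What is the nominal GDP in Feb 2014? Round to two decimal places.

Nominal = Real × (Index/100) = 46256 × (174.8/100)
        = 46256 × 1.748 = 80855.4880

80855.49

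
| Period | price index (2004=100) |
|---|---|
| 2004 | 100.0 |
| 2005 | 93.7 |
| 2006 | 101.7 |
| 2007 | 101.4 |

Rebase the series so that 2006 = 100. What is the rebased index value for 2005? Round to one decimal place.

Rebased(2005) = 93.7 / 101.7 × 100 = 92.1337

92.1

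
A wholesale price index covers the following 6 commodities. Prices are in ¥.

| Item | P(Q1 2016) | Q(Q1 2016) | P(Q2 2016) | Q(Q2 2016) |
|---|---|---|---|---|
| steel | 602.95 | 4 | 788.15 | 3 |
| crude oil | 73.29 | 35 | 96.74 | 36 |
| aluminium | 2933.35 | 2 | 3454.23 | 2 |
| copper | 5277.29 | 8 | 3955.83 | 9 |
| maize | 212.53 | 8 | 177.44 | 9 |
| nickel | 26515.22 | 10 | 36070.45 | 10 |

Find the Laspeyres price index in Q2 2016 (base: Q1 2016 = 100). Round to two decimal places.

127.29

Laspeyres price index uses base-period quantities as weights.
ΣP(Q2 2016)·Q(Q1 2016) = 788.15×4 + 96.74×35 + 3454.23×2 + 3955.83×8 + 177.44×8 + 36070.45×10 = 3152.6 + 3385.9 + 6908.46 + 31646.64 + 1419.52 + 360704.5 = 407217.62
ΣP(Q1 2016)·Q(Q1 2016) = 602.95×4 + 73.29×35 + 2933.35×2 + 5277.29×8 + 212.53×8 + 26515.22×10 = 2411.8 + 2565.15 + 5866.7 + 42218.32 + 1700.24 + 265152.2 = 319914.41
Index = 407217.62 / 319914.41 × 100 = 127.2896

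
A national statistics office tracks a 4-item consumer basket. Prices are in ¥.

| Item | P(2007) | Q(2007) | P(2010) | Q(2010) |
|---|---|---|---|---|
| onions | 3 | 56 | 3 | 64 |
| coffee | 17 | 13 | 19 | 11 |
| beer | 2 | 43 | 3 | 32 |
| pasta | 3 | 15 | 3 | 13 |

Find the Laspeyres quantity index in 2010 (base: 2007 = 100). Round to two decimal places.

Laspeyres quantity index uses base-period prices as weights.
ΣP(2007)·Q(2010) = 3×64 + 17×11 + 2×32 + 3×13 = 192 + 187 + 64 + 39 = 482
ΣP(2007)·Q(2007) = 3×56 + 17×13 + 2×43 + 3×15 = 168 + 221 + 86 + 45 = 520
Index = 482 / 520 × 100 = 92.6923

92.69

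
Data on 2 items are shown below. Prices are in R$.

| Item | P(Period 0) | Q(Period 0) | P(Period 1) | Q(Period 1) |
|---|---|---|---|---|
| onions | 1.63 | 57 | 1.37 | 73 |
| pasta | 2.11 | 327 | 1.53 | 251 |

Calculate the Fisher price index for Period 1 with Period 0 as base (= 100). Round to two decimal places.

74.25

Laspeyres component (base-period weights):
ΣP(Period 1)Q(Period 0) = 1.37×57 + 1.53×327 = 78.09 + 500.31 = 578.4
ΣP(Period 0)Q(Period 0) = 1.63×57 + 2.11×327 = 92.91 + 689.97 = 782.88
L = 578.4 / 782.88 × 100 = 73.8811
Paasche component (current-period weights):
ΣP(Period 1)Q(Period 1) = 1.37×73 + 1.53×251 = 100.01 + 384.03 = 484.04
ΣP(Period 0)Q(Period 1) = 1.63×73 + 2.11×251 = 118.99 + 529.61 = 648.6
P = 484.04 / 648.6 × 100 = 74.6284
Fisher = √(L × P) = √(73.8811 × 74.6284) = 74.2538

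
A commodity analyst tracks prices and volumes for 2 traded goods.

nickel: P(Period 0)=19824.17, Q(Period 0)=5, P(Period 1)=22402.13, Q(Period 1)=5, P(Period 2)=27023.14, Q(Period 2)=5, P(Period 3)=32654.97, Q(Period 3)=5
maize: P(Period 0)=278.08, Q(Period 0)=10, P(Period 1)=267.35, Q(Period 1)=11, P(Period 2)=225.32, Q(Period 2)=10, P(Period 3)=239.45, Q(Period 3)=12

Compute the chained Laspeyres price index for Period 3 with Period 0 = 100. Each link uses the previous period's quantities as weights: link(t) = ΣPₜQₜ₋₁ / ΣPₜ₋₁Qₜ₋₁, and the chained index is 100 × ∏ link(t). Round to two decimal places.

Link Period 0→Period 1:
ΣP(Period 1)Q(Period 0) = 22402.13×5 + 267.35×10 = 112010.65 + 2673.5 = 114684.15
ΣP(Period 0)Q(Period 0) = 19824.17×5 + 278.08×10 = 99120.85 + 2780.8 = 101901.65
link = 114684.15/101901.65 = 1.125440
Link Period 1→Period 2:
ΣP(Period 2)Q(Period 1) = 27023.14×5 + 225.32×11 = 135115.7 + 2478.52 = 137594.22
ΣP(Period 1)Q(Period 1) = 22402.13×5 + 267.35×11 = 112010.65 + 2940.85 = 114951.5
link = 137594.22/114951.5 = 1.196976
Link Period 2→Period 3:
ΣP(Period 3)Q(Period 2) = 32654.97×5 + 239.45×10 = 163274.85 + 2394.5 = 165669.35
ΣP(Period 2)Q(Period 2) = 27023.14×5 + 225.32×10 = 135115.7 + 2253.2 = 137368.9
link = 165669.35/137368.9 = 1.206018
Chained index = 100 × 1.125440 × 1.196976 × 1.206018 = 162.4656

162.47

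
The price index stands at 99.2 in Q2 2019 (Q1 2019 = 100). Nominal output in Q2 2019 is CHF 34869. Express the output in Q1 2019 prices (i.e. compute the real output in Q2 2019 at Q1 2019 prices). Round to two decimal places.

35150.20

Real = Nominal ÷ (Index/100) = 34869 ÷ (99.2/100)
     = 34869 ÷ 0.992 = 35150.2016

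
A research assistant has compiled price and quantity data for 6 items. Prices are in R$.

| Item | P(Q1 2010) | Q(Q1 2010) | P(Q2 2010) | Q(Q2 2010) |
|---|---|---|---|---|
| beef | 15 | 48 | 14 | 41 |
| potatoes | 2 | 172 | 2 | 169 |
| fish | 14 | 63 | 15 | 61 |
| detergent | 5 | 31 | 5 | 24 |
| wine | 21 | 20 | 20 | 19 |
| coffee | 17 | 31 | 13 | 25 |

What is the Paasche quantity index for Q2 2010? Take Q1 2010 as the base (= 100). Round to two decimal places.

Paasche quantity index uses current-period prices as weights.
ΣP(Q2 2010)·Q(Q2 2010) = 14×41 + 2×169 + 15×61 + 5×24 + 20×19 + 13×25 = 574 + 338 + 915 + 120 + 380 + 325 = 2652
ΣP(Q2 2010)·Q(Q1 2010) = 14×48 + 2×172 + 15×63 + 5×31 + 20×20 + 13×31 = 672 + 344 + 945 + 155 + 400 + 403 = 2919
Index = 2652 / 2919 × 100 = 90.8530

90.85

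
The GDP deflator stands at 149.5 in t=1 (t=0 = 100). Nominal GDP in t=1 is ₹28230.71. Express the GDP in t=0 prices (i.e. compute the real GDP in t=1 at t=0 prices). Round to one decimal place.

18883.4

Real = Nominal ÷ (Index/100) = 28230.71 ÷ (149.5/100)
     = 28230.71 ÷ 1.495 = 18883.4181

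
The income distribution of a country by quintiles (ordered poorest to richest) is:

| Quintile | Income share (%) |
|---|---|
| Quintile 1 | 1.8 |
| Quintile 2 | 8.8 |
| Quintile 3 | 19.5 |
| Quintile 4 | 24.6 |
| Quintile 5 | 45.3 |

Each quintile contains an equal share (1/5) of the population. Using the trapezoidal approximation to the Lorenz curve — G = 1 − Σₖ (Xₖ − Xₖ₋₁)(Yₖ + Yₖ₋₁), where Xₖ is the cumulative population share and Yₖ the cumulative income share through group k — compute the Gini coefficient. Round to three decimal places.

0.411

Cumulative income shares Yₖ: 0.0180, 0.1060, 0.3010, 0.5470, 1.0000
Σ (Xₖ−Xₖ₋₁)(Yₖ+Yₖ₋₁) = (1/5)(0.0180+0.0000) + (1/5)(0.1060+0.0180) + (1/5)(0.3010+0.1060) + (1/5)(0.5470+0.3010) + (1/5)(1.0000+0.5470)
  = 0.0036 + 0.0248 + 0.0814 + 0.1696 + 0.3094 = 0.5888
G = 1 − 0.5888 = 0.4112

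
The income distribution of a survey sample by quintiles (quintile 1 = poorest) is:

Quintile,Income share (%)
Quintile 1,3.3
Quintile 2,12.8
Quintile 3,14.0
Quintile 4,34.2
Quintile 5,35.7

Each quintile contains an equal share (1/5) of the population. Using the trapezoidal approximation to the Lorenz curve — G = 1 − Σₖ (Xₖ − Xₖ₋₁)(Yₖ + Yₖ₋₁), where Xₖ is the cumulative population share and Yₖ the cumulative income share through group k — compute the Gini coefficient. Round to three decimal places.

Cumulative income shares Yₖ: 0.0330, 0.1610, 0.3010, 0.6430, 1.0000
Σ (Xₖ−Xₖ₋₁)(Yₖ+Yₖ₋₁) = (1/5)(0.0330+0.0000) + (1/5)(0.1610+0.0330) + (1/5)(0.3010+0.1610) + (1/5)(0.6430+0.3010) + (1/5)(1.0000+0.6430)
  = 0.0066 + 0.0388 + 0.0924 + 0.1888 + 0.3286 = 0.6552
G = 1 − 0.6552 = 0.3448

0.345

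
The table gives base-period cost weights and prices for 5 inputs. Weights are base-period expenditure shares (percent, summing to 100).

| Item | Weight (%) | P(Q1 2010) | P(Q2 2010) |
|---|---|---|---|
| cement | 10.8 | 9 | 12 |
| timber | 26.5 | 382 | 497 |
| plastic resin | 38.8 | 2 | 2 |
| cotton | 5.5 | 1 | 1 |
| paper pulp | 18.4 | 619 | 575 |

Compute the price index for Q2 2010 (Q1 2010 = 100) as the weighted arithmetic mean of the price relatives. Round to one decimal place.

110.3

cement: 10.8 × (12/9) = 10.8 × 1.333333 = 14.4000
timber: 26.5 × (497/382) = 26.5 × 1.301047 = 34.4777
plastic resin: 38.8 × (2/2) = 38.8 × 1.000000 = 38.8000
cotton: 5.5 × (1/1) = 5.5 × 1.000000 = 5.5000
paper pulp: 18.4 × (575/619) = 18.4 × 0.928918 = 17.0921
Index = Σ wᵢ·(p₁ᵢ/p₀ᵢ) = 14.4000 + 34.4777 + 38.8000 + 5.5000 + 17.0921 = 110.2698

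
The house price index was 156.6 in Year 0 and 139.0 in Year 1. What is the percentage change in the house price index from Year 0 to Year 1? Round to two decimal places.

Change = (139.0 − 156.6) / 156.6 × 100
       = -17.6 / 156.6 × 100 = -11.2388%

-11.24%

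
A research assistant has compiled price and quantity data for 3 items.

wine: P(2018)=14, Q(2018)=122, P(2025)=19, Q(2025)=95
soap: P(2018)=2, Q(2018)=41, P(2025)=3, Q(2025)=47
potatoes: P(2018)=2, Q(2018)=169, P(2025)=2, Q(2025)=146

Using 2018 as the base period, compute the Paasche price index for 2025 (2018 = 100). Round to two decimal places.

Paasche price index uses current-period quantities as weights.
ΣP(2025)·Q(2025) = 19×95 + 3×47 + 2×146 = 1805 + 141 + 292 = 2238
ΣP(2018)·Q(2025) = 14×95 + 2×47 + 2×146 = 1330 + 94 + 292 = 1716
Index = 2238 / 1716 × 100 = 130.4196

130.42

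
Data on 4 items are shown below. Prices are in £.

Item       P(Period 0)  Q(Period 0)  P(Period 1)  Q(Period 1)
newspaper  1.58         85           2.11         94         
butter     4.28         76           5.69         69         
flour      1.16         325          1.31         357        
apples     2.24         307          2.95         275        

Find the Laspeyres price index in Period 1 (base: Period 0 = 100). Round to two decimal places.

Laspeyres price index uses base-period quantities as weights.
ΣP(Period 1)·Q(Period 0) = 2.11×85 + 5.69×76 + 1.31×325 + 2.95×307 = 179.35 + 432.44 + 425.75 + 905.65 = 1943.19
ΣP(Period 0)·Q(Period 0) = 1.58×85 + 4.28×76 + 1.16×325 + 2.24×307 = 134.3 + 325.28 + 377 + 687.68 = 1524.26
Index = 1943.19 / 1524.26 × 100 = 127.4842

127.48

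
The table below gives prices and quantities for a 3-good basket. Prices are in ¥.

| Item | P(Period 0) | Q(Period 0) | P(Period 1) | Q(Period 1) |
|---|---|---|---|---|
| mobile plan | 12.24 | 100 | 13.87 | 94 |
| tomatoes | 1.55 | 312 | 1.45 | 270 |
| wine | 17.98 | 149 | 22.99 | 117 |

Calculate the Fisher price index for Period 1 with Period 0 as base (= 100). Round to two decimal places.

119.71

Laspeyres component (base-period weights):
ΣP(Period 1)Q(Period 0) = 13.87×100 + 1.45×312 + 22.99×149 = 1387 + 452.4 + 3425.51 = 5264.91
ΣP(Period 0)Q(Period 0) = 12.24×100 + 1.55×312 + 17.98×149 = 1224 + 483.6 + 2679.02 = 4386.62
L = 5264.91 / 4386.62 × 100 = 120.0220
Paasche component (current-period weights):
ΣP(Period 1)Q(Period 1) = 13.87×94 + 1.45×270 + 22.99×117 = 1303.78 + 391.5 + 2689.83 = 4385.11
ΣP(Period 0)Q(Period 1) = 12.24×94 + 1.55×270 + 17.98×117 = 1150.56 + 418.5 + 2103.66 = 3672.72
P = 4385.11 / 3672.72 × 100 = 119.3968
Fisher = √(L × P) = √(120.0220 × 119.3968) = 119.7090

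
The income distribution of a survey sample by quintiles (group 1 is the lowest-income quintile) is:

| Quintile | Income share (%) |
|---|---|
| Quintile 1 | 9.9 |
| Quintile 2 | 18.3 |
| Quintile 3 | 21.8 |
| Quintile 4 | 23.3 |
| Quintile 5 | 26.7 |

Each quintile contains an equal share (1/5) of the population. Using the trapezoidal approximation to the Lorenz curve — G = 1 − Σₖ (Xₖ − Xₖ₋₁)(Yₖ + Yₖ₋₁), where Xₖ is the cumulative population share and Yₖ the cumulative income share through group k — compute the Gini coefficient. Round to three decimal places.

Cumulative income shares Yₖ: 0.0990, 0.2820, 0.5000, 0.7330, 1.0000
Σ (Xₖ−Xₖ₋₁)(Yₖ+Yₖ₋₁) = (1/5)(0.0990+0.0000) + (1/5)(0.2820+0.0990) + (1/5)(0.5000+0.2820) + (1/5)(0.7330+0.5000) + (1/5)(1.0000+0.7330)
  = 0.0198 + 0.0762 + 0.1564 + 0.2466 + 0.3466 = 0.8456
G = 1 − 0.8456 = 0.1544

0.154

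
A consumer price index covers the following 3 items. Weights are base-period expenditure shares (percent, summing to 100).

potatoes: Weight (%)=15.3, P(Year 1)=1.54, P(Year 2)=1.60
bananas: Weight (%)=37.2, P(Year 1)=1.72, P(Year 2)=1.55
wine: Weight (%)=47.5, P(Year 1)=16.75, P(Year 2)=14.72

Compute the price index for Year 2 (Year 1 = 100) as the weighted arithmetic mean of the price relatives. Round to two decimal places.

91.16

potatoes: 15.3 × (1.60/1.54) = 15.3 × 1.038961 = 15.8961
bananas: 37.2 × (1.55/1.72) = 37.2 × 0.901163 = 33.5233
wine: 47.5 × (14.72/16.75) = 47.5 × 0.878806 = 41.7433
Index = Σ wᵢ·(p₁ᵢ/p₀ᵢ) = 15.8961 + 33.5233 + 41.7433 = 91.1626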